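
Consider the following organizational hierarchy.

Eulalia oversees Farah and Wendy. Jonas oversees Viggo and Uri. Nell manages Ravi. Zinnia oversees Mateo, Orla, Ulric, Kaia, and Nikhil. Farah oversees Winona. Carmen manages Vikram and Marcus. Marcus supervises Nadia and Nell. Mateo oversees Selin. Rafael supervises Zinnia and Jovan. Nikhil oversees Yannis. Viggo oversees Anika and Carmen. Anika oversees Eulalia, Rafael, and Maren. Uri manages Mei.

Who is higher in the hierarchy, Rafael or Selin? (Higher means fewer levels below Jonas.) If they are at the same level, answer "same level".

Rafael is 3 levels below Jonas; Selin is 6. Rafael is higher.

Rafael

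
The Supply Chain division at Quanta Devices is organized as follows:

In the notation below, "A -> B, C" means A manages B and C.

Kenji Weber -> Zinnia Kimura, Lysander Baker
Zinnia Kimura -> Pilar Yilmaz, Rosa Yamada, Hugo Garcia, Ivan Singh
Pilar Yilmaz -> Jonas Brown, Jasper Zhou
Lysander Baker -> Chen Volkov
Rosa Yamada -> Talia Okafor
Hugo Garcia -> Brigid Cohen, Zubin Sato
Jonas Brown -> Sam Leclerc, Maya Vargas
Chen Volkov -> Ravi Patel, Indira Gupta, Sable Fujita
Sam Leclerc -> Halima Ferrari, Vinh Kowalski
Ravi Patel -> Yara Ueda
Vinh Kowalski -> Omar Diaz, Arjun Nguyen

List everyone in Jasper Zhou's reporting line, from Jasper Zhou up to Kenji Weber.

Jasper Zhou reports to Pilar Yilmaz. Pilar Yilmaz reports to Zinnia Kimura. Zinnia Kimura reports to Kenji Weber. Kenji Weber is at the top.

Jasper Zhou -> Pilar Yilmaz -> Zinnia Kimura -> Kenji Weber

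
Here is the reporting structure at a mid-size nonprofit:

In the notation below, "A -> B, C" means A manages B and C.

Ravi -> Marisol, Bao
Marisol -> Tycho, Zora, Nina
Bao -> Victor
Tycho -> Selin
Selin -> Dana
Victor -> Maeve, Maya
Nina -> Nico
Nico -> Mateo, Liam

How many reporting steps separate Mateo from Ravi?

4

Chain from Mateo up to Ravi: Mateo → Nico → Nina → Marisol → Ravi. That is 4 steps up, so Mateo is 4 levels below Ravi.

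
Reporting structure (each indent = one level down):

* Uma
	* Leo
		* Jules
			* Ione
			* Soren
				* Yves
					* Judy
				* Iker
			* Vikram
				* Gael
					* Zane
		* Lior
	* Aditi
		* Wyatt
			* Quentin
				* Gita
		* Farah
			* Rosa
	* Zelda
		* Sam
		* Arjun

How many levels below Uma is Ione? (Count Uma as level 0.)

3

Chain from Ione up to Uma: Ione → Jules → Leo → Uma. That is 3 steps up, so Ione is 3 levels below Uma.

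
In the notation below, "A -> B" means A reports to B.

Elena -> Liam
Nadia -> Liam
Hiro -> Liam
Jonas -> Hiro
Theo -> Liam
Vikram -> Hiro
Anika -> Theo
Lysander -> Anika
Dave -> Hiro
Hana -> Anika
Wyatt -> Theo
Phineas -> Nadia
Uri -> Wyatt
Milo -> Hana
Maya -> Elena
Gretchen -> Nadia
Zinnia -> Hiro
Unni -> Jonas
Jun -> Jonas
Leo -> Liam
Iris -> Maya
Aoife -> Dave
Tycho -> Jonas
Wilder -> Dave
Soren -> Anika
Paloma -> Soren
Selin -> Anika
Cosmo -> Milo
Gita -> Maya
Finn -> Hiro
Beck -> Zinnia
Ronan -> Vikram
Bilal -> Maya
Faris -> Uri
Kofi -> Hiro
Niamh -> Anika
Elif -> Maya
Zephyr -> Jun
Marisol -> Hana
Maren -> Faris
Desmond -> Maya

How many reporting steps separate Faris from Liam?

Chain from Faris up to Liam: Faris → Uri → Wyatt → Theo → Liam. That is 4 steps up, so Faris is 4 levels below Liam.

4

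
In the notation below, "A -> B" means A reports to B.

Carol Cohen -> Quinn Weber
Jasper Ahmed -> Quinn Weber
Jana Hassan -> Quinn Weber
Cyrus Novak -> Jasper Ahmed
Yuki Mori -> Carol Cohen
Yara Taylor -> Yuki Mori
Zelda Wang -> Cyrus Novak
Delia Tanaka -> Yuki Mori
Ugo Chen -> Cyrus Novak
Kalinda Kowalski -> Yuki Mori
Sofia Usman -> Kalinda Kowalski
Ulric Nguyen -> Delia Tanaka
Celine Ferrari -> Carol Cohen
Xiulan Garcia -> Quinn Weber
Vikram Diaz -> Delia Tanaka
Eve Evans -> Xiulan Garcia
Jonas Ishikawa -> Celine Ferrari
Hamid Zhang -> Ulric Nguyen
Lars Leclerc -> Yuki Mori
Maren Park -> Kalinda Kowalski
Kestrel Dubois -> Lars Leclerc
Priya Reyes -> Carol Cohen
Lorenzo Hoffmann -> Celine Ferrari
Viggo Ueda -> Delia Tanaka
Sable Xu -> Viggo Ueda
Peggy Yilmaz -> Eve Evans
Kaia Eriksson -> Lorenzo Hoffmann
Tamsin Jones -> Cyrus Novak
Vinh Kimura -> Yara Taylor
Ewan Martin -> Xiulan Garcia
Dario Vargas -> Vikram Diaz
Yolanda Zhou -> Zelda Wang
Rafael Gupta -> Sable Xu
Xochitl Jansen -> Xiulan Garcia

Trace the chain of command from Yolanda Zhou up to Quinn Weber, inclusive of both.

Yolanda Zhou -> Zelda Wang -> Cyrus Novak -> Jasper Ahmed -> Quinn Weber

Yolanda Zhou reports to Zelda Wang. Zelda Wang reports to Cyrus Novak. Cyrus Novak reports to Jasper Ahmed. Jasper Ahmed reports to Quinn Weber. Quinn Weber is at the top.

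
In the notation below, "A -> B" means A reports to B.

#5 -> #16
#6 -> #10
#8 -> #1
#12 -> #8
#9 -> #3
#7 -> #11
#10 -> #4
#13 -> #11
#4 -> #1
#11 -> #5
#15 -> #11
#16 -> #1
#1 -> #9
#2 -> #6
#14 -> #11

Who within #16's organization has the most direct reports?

Direct-report counts within #16's organization: #16 has 1; #5 has 1; #11 has 4. The largest is 4, held by #11.

#11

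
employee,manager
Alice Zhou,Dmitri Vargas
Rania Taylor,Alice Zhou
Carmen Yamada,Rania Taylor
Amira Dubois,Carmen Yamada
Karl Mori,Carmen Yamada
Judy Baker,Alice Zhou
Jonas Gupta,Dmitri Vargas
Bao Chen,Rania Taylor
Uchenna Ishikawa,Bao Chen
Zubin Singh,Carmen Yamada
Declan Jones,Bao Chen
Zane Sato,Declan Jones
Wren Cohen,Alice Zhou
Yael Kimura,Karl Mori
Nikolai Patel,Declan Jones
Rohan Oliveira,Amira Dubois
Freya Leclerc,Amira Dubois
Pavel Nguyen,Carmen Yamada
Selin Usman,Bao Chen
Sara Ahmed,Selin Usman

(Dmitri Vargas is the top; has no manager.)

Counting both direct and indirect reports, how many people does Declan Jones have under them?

2

Declan Jones directly manages Zane Sato, Nikolai Patel. Zane Sato has no reports. Nikolai Patel has no reports. So Declan Jones's organization is 2 direct reports plus everyone under them: 1 + 1 = 2.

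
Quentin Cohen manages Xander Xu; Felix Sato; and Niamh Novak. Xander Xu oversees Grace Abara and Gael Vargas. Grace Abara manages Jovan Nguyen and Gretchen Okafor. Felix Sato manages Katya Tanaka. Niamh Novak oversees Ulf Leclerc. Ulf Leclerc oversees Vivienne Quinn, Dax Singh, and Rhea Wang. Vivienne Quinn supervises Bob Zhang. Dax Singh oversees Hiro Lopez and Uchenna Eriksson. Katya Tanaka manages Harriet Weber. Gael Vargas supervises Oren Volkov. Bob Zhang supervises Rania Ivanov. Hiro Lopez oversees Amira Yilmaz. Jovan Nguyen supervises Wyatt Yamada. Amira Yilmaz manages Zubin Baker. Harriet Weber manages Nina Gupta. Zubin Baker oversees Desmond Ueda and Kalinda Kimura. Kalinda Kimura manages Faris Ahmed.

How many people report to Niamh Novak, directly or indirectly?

13

Niamh Novak directly manages Ulf Leclerc. Under Ulf Leclerc: Rhea Wang, Dax Singh, Uchenna Eriksson, Hiro Lopez, Amira Yilmaz, Zubin Baker, Desmond Ueda, Kalinda Kimura, Faris Ahmed, Vivienne Quinn, Bob Zhang, Rania Ivanov (12). That's 13 in total.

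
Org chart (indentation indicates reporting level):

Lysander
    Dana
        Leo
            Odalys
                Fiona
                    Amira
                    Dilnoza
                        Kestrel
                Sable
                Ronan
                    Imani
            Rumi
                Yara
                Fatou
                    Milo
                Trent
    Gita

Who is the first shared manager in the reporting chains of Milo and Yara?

Milo's chain of managers is Fatou, Rumi, Leo, Dana, Lysander. Yara's chain of managers is Rumi, Leo, Dana, Lysander. The first manager that appears in both chains is Rumi.

Rumi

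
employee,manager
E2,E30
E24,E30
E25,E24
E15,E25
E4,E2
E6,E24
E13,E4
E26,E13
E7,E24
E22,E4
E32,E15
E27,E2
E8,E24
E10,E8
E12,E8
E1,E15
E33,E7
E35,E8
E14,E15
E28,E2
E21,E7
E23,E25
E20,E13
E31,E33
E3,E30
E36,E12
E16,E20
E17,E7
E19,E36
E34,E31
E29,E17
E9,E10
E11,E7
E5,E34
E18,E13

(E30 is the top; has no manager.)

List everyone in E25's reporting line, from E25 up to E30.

E25 reports to E24. E24 reports to E30. E30 is at the top.

E25 -> E24 -> E30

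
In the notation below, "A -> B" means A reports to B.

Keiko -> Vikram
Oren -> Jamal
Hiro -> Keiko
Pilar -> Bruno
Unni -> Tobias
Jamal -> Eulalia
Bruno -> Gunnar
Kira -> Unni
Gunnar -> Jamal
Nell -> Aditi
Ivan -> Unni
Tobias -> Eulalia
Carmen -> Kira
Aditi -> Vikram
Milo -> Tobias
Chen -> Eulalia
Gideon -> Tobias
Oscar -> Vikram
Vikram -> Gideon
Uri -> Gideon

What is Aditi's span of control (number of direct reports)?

1

Aditi directly manages Nell. That is 1 direct report.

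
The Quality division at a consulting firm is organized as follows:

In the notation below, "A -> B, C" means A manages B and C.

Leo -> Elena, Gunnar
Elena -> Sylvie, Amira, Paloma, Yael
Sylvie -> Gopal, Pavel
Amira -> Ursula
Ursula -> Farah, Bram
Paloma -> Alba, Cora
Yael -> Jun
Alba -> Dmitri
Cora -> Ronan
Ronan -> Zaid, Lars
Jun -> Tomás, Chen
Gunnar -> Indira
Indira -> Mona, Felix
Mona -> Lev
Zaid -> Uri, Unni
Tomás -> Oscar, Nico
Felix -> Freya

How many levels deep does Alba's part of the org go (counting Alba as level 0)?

The longest chain under Alba runs Alba → Dmitri, which is 1 level below Alba.

1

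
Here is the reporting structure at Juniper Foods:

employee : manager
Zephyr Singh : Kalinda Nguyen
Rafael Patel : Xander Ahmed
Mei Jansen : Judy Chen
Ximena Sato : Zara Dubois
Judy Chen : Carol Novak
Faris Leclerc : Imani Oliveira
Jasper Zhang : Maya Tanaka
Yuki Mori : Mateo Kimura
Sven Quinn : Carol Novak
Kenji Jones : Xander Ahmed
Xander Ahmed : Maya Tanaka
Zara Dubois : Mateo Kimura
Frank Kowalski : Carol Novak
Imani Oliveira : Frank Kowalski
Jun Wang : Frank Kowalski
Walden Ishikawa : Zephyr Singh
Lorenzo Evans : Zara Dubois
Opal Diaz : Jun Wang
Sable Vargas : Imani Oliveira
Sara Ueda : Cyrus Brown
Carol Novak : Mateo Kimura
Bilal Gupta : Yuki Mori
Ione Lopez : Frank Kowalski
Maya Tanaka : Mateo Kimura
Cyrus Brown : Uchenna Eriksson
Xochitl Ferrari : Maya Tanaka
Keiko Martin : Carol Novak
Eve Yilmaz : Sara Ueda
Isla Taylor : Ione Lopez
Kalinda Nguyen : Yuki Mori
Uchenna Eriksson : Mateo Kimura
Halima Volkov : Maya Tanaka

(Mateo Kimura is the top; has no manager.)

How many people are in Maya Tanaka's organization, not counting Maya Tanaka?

6

Maya Tanaka directly manages Jasper Zhang, Halima Volkov, Xander Ahmed, Xochitl Ferrari. Jasper Zhang has no reports. Halima Volkov has no reports. Under Xander Ahmed: Kenji Jones, Rafael Patel (2). Xochitl Ferrari has no reports. So Maya Tanaka's organization is 4 direct reports plus everyone under them: 1 + 1 + 3 + 1 = 6.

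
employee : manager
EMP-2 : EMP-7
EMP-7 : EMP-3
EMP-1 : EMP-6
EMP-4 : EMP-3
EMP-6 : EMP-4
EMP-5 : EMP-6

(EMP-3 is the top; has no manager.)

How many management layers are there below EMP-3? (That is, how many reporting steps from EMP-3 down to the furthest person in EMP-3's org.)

3

The longest chain under EMP-3 runs EMP-3 → EMP-4 → EMP-6 → EMP-1, which is 3 levels below EMP-3.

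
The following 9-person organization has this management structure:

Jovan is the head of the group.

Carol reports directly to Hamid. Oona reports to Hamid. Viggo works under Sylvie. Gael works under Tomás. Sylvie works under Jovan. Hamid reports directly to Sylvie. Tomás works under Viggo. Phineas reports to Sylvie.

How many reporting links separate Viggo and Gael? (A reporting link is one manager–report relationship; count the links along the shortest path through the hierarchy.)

Gael is in Viggo's organization: the chain from Gael up to Viggo is Gael → Tomás → Viggo, which is 2 links.

2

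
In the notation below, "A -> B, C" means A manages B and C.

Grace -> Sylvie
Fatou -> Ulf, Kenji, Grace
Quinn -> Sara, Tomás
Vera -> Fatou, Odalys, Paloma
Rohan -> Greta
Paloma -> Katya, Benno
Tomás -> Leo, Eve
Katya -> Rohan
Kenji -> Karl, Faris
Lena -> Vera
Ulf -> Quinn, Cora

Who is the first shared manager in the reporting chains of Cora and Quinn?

Ulf

Cora's chain of managers is Ulf, Fatou, Vera, Lena. Quinn's chain of managers is Ulf, Fatou, Vera, Lena. The first manager that appears in both chains is Ulf.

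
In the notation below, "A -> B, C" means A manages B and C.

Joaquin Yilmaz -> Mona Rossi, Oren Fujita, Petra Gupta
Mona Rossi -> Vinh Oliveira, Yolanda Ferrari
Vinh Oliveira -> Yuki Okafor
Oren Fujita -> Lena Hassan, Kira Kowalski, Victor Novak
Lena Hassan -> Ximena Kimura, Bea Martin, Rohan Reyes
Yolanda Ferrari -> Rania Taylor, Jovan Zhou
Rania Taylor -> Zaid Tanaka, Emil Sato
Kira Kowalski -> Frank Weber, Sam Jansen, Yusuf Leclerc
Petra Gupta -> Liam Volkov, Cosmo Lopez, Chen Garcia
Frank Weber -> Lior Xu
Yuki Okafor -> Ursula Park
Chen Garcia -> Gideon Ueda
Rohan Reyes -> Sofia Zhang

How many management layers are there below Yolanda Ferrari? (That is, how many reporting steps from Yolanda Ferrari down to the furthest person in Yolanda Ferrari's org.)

2

The longest chain under Yolanda Ferrari runs Yolanda Ferrari → Rania Taylor → Emil Sato, which is 2 levels below Yolanda Ferrari.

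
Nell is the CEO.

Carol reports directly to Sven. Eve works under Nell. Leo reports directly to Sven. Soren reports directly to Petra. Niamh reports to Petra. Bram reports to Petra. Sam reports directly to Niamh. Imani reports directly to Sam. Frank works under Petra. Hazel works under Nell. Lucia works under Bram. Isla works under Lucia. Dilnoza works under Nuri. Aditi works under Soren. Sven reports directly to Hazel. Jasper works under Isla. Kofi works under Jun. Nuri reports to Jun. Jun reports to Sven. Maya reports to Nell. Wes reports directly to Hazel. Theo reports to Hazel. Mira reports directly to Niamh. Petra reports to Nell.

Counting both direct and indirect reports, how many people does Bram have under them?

3

Bram directly manages Lucia. Under Lucia: Isla, Jasper (2). That's 3 in total.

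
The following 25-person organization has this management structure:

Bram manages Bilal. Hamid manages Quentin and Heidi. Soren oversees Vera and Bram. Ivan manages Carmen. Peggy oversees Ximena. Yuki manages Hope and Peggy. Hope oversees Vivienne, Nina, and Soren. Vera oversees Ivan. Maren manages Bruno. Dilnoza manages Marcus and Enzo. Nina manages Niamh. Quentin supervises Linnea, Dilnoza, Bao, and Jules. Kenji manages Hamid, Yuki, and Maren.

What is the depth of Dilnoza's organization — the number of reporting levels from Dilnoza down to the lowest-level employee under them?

1

The longest chain under Dilnoza runs Dilnoza → Marcus, which is 1 level below Dilnoza.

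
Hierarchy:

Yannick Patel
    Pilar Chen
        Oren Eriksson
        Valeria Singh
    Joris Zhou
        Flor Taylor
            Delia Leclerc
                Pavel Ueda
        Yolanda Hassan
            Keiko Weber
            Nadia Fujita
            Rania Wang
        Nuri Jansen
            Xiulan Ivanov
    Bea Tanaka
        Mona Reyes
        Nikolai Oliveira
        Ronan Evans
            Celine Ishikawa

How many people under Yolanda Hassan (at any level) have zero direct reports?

3

The people in Yolanda Hassan's organization with no one reporting to them are Rania Wang, Nadia Fujita, Keiko Weber. That is 3.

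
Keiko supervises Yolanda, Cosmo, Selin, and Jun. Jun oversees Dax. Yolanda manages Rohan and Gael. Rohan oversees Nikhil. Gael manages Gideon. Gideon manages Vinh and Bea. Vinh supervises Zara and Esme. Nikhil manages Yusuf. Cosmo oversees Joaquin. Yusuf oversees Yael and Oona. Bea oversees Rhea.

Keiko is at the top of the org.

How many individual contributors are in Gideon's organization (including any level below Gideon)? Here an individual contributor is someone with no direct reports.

The people in Gideon's organization with no one reporting to them are Rhea, Esme, Zara. That is 3.

3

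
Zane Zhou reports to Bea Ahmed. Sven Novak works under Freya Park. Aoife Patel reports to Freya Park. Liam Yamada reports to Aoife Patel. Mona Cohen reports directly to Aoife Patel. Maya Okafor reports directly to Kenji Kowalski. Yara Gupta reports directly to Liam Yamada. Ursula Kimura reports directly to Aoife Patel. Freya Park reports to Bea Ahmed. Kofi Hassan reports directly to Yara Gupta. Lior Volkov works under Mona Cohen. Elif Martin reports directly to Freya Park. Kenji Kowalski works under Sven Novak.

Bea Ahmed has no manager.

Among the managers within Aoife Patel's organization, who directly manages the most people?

Direct-report counts within Aoife Patel's organization: Aoife Patel has 3; Mona Cohen has 1; Liam Yamada has 1; Yara Gupta has 1. The largest is 3, held by Aoife Patel.

Aoife Patel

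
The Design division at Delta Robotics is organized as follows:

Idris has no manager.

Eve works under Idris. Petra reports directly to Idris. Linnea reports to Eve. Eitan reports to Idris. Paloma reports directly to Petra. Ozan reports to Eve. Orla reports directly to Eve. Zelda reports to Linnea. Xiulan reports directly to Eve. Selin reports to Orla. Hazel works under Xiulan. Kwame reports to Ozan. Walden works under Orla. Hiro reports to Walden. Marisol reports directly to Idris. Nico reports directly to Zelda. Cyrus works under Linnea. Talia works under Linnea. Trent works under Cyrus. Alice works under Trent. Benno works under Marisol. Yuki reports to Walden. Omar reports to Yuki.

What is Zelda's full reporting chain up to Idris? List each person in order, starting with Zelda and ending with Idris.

Zelda reports to Linnea. Linnea reports to Eve. Eve reports to Idris. Idris is at the top.

Zelda -> Linnea -> Eve -> Idris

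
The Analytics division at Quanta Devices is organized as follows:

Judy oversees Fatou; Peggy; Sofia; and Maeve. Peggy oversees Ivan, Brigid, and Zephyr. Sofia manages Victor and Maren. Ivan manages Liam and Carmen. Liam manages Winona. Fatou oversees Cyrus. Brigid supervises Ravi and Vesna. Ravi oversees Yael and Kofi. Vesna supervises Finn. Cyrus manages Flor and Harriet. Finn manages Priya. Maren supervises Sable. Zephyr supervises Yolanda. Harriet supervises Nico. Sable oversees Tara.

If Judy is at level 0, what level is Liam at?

Chain from Liam up to Judy: Liam → Ivan → Peggy → Judy. That is 3 steps up, so Liam is 3 levels below Judy.

3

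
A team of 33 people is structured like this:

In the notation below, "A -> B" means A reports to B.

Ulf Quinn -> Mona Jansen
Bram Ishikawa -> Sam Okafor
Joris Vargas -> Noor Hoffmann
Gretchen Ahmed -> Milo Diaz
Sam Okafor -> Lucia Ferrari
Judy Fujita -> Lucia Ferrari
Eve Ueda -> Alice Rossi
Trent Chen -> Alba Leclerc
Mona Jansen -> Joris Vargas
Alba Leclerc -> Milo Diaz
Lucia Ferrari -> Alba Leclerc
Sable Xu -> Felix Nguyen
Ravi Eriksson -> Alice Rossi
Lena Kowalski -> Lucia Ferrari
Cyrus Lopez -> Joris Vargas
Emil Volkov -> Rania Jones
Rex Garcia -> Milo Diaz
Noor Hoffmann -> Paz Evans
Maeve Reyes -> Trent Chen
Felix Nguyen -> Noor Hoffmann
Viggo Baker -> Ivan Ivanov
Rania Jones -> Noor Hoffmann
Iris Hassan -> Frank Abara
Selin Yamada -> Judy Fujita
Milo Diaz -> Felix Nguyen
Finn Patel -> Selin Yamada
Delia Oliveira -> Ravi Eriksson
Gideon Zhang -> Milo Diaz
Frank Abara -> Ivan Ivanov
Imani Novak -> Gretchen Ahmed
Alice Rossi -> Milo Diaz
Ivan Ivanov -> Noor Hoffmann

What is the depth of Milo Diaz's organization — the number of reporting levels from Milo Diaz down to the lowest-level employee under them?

5

The longest chain under Milo Diaz runs Milo Diaz → Alba Leclerc → Lucia Ferrari → Judy Fujita → Selin Yamada → Finn Patel, which is 5 levels below Milo Diaz.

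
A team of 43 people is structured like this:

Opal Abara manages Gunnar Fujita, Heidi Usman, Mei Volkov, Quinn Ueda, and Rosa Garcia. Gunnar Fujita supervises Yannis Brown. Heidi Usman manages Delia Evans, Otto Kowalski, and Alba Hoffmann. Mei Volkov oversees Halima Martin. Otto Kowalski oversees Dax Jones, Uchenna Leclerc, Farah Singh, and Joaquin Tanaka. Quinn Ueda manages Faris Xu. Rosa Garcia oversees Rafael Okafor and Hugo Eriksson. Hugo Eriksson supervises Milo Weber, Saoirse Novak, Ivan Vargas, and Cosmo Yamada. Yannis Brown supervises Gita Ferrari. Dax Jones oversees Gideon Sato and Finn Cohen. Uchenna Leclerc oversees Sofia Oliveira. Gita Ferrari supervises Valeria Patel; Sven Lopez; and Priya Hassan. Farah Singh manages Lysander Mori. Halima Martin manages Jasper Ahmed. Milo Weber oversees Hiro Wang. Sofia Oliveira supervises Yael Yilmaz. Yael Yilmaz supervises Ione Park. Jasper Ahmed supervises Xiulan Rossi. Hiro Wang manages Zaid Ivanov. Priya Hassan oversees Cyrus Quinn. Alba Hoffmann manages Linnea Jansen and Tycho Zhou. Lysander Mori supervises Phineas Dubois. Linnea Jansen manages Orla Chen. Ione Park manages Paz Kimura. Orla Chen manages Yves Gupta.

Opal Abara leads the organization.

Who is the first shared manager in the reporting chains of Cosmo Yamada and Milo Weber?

Cosmo Yamada's chain of managers is Hugo Eriksson, Rosa Garcia, Opal Abara. Milo Weber's chain of managers is Hugo Eriksson, Rosa Garcia, Opal Abara. The first manager that appears in both chains is Hugo Eriksson.

Hugo Eriksson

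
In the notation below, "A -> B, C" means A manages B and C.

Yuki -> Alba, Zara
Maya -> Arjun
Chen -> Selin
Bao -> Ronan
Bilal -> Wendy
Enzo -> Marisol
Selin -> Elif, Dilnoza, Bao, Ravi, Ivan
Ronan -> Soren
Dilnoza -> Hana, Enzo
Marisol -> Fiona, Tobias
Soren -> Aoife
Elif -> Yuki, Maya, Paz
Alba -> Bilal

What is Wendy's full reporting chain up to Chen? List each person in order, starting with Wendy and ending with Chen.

Wendy -> Bilal -> Alba -> Yuki -> Elif -> Selin -> Chen

Wendy reports to Bilal. Bilal reports to Alba. Alba reports to Yuki. Yuki reports to Elif. Elif reports to Selin. Selin reports to Chen. Chen is at the top.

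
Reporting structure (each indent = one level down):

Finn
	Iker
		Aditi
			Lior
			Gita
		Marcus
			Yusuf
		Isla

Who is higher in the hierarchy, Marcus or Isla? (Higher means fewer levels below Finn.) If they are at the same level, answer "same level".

Both Marcus and Isla are 2 levels below Finn.

same level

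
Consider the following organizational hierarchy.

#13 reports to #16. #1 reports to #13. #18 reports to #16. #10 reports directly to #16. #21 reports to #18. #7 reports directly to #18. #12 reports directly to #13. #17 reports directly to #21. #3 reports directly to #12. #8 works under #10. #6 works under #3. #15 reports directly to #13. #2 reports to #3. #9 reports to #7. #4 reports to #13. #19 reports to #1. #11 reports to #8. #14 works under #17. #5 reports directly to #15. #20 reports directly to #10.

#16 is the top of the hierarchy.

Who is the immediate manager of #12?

#12 reports directly to #13.

#13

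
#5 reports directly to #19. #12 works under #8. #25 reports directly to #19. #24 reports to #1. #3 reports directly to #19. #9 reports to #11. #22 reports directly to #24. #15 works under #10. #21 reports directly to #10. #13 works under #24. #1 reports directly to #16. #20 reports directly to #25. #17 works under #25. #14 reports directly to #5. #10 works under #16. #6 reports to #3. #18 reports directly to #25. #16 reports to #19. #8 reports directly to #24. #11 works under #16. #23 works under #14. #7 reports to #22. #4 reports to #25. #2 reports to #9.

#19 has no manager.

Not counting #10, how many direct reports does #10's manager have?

2

#10 reports to #16. #16's other direct reports are #11, #1 — 2 peers.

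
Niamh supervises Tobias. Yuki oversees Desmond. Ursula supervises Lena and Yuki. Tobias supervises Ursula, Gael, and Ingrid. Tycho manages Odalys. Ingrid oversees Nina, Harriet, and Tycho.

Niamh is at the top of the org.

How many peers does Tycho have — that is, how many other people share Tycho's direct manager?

2

Tycho reports to Ingrid. Ingrid's other direct reports are Harriet, Nina — 2 peers.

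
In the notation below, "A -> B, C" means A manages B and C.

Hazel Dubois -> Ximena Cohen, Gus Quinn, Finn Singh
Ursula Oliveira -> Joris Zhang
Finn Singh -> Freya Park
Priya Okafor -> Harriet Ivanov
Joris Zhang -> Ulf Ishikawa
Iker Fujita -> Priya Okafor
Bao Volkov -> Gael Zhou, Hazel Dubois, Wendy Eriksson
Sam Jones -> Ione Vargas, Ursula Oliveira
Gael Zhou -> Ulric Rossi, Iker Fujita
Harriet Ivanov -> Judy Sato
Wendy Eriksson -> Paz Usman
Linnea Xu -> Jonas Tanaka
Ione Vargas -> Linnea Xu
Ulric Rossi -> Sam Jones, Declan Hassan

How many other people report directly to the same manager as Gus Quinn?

Gus Quinn reports to Hazel Dubois. Hazel Dubois's other direct reports are Ximena Cohen, Finn Singh — 2 peers.

2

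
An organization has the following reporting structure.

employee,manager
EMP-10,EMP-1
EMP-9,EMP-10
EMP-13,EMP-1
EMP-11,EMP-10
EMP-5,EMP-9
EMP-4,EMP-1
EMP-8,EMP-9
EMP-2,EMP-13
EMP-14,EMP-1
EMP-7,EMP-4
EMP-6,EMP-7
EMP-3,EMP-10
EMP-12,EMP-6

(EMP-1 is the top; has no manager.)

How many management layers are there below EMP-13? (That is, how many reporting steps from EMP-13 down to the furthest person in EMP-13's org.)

1

The longest chain under EMP-13 runs EMP-13 → EMP-2, which is 1 level below EMP-13.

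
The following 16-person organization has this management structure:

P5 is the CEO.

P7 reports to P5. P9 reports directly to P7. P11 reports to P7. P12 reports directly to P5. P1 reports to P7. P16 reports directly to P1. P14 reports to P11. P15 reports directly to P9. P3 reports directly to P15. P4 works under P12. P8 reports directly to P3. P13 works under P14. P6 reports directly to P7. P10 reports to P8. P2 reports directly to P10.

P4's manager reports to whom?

P5

P4 reports to P12, and P12 reports to P5. So P4's skip-level manager is P5.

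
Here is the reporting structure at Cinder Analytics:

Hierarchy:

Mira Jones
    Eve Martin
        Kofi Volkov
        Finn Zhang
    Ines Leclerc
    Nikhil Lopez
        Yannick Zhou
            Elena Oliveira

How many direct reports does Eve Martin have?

2

Eve Martin directly manages Kofi Volkov, Finn Zhang. That is 2 direct reports.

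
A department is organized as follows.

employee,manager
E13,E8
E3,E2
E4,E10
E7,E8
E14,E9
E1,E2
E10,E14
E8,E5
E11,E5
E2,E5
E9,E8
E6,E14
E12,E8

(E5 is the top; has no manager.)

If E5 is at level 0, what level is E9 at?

2

Chain from E9 up to E5: E9 → E8 → E5. That is 2 steps up, so E9 is 2 levels below E5.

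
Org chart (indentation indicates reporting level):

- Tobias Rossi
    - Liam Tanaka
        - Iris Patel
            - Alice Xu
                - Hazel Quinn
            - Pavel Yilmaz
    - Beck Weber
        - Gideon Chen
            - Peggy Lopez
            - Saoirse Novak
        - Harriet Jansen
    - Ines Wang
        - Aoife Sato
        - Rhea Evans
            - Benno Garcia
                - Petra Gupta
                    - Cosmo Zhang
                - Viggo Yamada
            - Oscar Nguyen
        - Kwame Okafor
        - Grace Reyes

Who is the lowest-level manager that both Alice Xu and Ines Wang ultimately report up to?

Alice Xu's chain of managers is Iris Patel, Liam Tanaka, Tobias Rossi. Ines Wang's chain of managers is Tobias Rossi. The first manager that appears in both chains is Tobias Rossi.

Tobias Rossi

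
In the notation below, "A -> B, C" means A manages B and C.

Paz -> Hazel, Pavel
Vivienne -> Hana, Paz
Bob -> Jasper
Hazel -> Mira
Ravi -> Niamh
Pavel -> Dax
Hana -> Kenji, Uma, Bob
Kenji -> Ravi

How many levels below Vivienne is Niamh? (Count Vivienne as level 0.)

4

Chain from Niamh up to Vivienne: Niamh → Ravi → Kenji → Hana → Vivienne. That is 4 steps up, so Niamh is 4 levels below Vivienne.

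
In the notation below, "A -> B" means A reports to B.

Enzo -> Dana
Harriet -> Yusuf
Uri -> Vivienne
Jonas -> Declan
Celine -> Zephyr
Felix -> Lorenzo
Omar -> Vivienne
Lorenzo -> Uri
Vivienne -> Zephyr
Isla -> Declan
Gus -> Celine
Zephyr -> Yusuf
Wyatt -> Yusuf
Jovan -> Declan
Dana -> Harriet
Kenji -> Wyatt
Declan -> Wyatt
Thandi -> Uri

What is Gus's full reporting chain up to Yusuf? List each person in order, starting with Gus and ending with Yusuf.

Gus -> Celine -> Zephyr -> Yusuf

Gus reports to Celine. Celine reports to Zephyr. Zephyr reports to Yusuf. Yusuf is at the top.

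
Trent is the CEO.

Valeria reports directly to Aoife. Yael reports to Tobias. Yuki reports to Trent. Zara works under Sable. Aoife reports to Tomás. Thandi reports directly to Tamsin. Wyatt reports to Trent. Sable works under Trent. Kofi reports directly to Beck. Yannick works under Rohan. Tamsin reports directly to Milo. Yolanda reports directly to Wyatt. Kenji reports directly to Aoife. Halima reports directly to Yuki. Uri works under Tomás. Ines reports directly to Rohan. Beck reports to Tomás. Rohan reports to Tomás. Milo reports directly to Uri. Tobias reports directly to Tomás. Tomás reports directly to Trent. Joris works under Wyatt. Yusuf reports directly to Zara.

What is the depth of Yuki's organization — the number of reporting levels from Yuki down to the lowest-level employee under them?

The longest chain under Yuki runs Yuki → Halima, which is 1 level below Yuki.

1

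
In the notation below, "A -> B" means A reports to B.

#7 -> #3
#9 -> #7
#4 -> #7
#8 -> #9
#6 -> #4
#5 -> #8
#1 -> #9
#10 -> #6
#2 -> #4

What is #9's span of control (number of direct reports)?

#9 directly manages #8, #1. That is 2 direct reports.

2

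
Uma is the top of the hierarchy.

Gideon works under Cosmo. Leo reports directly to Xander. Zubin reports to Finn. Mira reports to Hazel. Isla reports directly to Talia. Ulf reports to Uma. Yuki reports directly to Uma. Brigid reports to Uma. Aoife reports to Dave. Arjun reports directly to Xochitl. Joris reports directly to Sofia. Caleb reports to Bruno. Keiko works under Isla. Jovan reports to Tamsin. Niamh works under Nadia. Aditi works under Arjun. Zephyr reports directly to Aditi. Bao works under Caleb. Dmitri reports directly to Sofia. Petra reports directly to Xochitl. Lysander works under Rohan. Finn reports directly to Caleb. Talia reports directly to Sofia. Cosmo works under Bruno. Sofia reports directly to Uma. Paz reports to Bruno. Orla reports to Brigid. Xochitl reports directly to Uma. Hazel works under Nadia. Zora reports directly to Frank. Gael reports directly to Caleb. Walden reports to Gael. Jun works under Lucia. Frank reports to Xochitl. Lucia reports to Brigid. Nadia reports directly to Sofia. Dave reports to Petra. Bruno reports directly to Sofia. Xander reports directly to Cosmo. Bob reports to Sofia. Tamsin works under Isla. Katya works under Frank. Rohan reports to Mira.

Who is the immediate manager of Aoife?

Aoife reports directly to Dave.

Dave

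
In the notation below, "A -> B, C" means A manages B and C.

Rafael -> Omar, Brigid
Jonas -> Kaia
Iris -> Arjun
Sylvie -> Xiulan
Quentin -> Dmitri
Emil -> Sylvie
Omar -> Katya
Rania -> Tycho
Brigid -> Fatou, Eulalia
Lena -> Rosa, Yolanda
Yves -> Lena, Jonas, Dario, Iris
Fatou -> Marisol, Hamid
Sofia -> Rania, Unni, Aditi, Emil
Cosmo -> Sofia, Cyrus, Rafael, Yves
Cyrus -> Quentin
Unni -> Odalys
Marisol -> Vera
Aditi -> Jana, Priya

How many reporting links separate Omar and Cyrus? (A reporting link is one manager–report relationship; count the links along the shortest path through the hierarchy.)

3

Omar is 2 levels below Cosmo, and Cyrus is 1 level below Cosmo (their lowest common manager). The shortest path runs up from Omar to Cosmo and back down to Cyrus: 2 + 1 = 3 links.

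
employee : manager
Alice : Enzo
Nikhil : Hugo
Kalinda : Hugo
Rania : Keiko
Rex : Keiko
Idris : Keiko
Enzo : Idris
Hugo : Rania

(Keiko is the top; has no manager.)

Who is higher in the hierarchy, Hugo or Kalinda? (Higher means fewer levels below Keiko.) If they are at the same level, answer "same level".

Hugo is 2 levels below Keiko; Kalinda is 3. Hugo is higher.

Hugo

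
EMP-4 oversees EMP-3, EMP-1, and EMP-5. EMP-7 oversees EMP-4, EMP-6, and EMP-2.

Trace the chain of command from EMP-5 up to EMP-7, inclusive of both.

EMP-5 reports to EMP-4. EMP-4 reports to EMP-7. EMP-7 is at the top.

EMP-5 -> EMP-4 -> EMP-7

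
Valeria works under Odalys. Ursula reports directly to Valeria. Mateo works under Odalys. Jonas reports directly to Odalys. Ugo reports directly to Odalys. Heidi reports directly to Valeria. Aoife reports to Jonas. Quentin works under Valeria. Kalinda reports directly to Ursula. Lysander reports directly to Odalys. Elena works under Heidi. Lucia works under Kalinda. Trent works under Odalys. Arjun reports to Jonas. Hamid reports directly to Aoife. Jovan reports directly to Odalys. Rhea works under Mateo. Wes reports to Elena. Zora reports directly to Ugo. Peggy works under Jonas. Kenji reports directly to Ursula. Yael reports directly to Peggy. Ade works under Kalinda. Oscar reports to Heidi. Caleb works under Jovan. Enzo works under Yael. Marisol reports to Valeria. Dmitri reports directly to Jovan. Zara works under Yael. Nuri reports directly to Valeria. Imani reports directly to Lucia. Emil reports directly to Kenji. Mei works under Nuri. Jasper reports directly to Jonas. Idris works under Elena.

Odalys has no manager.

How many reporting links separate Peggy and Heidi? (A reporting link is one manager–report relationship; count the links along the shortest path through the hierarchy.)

Peggy is 2 levels below Odalys, and Heidi is 2 levels below Odalys (their lowest common manager). The shortest path runs up from Peggy to Odalys and back down to Heidi: 2 + 2 = 4 links.

4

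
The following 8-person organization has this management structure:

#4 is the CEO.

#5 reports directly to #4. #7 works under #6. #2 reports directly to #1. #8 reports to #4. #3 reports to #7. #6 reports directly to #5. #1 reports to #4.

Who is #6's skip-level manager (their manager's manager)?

#6 reports to #5, and #5 reports to #4. So #6's skip-level manager is #4.

#4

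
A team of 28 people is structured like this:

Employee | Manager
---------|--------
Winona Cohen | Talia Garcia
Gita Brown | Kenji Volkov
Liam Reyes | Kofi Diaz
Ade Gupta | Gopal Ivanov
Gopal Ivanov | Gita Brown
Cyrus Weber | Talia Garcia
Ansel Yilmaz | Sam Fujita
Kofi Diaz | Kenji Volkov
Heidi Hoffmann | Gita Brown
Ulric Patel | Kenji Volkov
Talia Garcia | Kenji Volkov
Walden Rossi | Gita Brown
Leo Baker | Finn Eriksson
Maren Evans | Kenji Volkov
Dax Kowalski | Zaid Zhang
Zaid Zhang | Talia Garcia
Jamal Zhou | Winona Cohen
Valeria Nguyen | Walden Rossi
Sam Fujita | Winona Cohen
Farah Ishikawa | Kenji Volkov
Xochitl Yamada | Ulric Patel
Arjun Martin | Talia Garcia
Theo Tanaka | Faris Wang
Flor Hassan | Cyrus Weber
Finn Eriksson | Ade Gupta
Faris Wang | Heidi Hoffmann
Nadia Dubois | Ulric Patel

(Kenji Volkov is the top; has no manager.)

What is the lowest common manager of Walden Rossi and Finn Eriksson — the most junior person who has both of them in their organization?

Gita Brown

Walden Rossi's chain of managers is Gita Brown, Kenji Volkov. Finn Eriksson's chain of managers is Ade Gupta, Gopal Ivanov, Gita Brown, Kenji Volkov. The first manager that appears in both chains is Gita Brown.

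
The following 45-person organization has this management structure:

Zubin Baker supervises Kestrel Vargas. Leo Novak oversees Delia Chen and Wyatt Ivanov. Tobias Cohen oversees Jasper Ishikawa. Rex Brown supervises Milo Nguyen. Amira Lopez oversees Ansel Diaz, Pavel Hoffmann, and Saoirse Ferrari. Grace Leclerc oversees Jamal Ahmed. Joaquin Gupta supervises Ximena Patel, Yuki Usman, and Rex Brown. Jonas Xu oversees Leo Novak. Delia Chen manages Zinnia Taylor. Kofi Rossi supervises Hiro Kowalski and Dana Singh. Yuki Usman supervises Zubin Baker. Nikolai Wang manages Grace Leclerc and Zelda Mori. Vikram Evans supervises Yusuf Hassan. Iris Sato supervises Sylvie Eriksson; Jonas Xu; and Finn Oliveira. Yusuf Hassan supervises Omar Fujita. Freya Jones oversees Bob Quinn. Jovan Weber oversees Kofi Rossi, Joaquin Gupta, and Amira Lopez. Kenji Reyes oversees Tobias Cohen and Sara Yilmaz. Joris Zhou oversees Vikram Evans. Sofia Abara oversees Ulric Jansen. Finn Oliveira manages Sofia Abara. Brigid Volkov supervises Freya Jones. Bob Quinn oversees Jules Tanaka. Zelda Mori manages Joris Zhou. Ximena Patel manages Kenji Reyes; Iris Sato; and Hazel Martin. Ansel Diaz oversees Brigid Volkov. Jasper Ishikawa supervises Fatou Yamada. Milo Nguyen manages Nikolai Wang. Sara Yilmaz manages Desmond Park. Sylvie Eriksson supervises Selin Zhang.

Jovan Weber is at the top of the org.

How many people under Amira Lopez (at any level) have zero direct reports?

The people in Amira Lopez's organization with no one reporting to them are Saoirse Ferrari, Pavel Hoffmann, Jules Tanaka. That is 3.

3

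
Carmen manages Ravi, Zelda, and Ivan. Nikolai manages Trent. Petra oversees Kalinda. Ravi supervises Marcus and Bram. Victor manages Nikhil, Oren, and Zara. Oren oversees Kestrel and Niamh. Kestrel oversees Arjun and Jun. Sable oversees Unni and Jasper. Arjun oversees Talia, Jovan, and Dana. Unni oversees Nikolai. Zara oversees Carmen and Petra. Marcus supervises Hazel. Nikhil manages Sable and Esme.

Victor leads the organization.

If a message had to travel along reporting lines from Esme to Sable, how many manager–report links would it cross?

2

Esme is 1 level below Nikhil, and Sable is 1 level below Nikhil (their lowest common manager). The shortest path runs up from Esme to Nikhil and back down to Sable: 1 + 1 = 2 links.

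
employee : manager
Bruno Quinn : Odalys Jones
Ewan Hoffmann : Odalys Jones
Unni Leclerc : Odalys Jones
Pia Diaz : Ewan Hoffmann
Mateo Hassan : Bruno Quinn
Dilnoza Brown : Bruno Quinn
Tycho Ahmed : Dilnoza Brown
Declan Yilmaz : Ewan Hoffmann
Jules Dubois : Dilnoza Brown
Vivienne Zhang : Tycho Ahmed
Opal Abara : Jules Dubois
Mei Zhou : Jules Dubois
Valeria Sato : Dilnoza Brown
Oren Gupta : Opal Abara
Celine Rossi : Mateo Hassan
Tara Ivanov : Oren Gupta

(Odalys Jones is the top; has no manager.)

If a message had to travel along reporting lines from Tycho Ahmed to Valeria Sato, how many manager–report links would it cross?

Tycho Ahmed is 1 level below Dilnoza Brown, and Valeria Sato is 1 level below Dilnoza Brown (their lowest common manager). The shortest path runs up from Tycho Ahmed to Dilnoza Brown and back down to Valeria Sato: 1 + 1 = 2 links.

2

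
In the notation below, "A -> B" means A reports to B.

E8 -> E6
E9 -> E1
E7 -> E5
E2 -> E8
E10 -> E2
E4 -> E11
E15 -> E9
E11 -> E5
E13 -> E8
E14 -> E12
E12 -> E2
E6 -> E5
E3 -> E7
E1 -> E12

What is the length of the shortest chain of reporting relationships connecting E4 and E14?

7

E4 is 2 levels below E5, and E14 is 5 levels below E5 (their lowest common manager). The shortest path runs up from E4 to E5 and back down to E14: 2 + 5 = 7 links.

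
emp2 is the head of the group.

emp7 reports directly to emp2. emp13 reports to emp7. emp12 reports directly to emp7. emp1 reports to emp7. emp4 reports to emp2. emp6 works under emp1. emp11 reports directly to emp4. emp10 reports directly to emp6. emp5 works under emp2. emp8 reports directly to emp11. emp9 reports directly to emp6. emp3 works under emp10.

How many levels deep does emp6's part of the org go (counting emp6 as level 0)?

The longest chain under emp6 runs emp6 → emp10 → emp3, which is 2 levels below emp6.

2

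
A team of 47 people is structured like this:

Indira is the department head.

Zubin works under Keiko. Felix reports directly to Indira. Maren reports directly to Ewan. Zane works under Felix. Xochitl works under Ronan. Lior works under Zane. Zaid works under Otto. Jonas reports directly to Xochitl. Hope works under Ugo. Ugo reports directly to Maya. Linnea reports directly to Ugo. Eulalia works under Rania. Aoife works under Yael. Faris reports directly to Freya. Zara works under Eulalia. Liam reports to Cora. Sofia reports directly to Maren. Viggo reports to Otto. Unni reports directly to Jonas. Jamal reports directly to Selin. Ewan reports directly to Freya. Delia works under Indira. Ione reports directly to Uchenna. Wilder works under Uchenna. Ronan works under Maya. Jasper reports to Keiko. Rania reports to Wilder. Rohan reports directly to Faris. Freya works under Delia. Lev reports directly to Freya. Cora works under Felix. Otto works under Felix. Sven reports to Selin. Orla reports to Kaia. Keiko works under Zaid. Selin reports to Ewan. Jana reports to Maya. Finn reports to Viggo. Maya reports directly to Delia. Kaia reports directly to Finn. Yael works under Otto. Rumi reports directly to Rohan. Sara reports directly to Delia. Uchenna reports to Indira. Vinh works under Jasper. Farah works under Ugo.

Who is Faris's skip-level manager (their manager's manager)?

Delia

Faris reports to Freya, and Freya reports to Delia. So Faris's skip-level manager is Delia.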